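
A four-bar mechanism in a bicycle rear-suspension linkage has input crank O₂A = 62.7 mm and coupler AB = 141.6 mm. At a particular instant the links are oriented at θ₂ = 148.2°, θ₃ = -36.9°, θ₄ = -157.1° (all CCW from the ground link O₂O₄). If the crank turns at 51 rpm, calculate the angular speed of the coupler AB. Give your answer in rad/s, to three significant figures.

2.23

ω₂ = 5.341 rad/s (from 51 rpm).
Differentiating the loop-closure r₂e^{iθ₂}+r₃e^{iθ₃}=r₁+r₄e^{iθ₄} gives r₂ω₂e^{iθ₂}+r₃ω₃e^{iθ₃}=r₄ω₄e^{iθ₄}.
Eliminating the other unknown: ω₃ = r₂ω₂ sin(θ₄−θ₂) / [r₃ sin(θ₃−θ₄)].
Numerator sine = +0.81614; denominator sine = +0.86427.
Result = 0.0627·5.341·(+0.81614) / (0.1416·(+0.86427)) = +2.2331 rad/s; magnitude 2.2331 rad/s.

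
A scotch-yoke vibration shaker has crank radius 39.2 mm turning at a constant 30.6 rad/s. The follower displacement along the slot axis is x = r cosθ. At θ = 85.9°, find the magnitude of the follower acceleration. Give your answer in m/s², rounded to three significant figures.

ω = 30.6 rad/s
x = r cosθ ⇒ ẍ = −rω² cosθ (ω constant).
|a| = rω²|cosθ| = 0.0392·(30.6)²·|cos 85.9°| = 2.6243 m/s².

2.62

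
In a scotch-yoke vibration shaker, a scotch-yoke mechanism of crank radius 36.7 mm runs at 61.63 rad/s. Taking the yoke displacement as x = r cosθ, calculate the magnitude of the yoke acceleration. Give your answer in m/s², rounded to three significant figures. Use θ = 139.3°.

106

ω = 61.63 rad/s
x = r cosθ ⇒ ẍ = −rω² cosθ (ω constant).
|a| = rω²|cosθ| = 0.0367·(61.63)²·|cos 139.3°| = 105.68 m/s².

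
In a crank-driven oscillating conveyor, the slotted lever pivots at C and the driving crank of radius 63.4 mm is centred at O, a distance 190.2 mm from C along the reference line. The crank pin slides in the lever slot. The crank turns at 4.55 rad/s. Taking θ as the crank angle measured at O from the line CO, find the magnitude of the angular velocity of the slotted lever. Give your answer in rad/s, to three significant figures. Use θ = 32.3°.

ω = 4.55 rad/s
Crank pin A relative to C: A = (d + r cosθ, r sinθ); lever angle φ = atan2(r sinθ, d + r cosθ).
Differentiating tanφ: φ̇ = rω(d cosθ + r)/(d² + r² + 2dr cosθ).
d² + r² + 2dr cosθ = |CA|² = 0.0605811 m²;  d cosθ + r = +0.22417 m.
|ω_lever| = |0.0634·4.55·+0.22417| / 0.0605811 = 1.0674 rad/s.

1.07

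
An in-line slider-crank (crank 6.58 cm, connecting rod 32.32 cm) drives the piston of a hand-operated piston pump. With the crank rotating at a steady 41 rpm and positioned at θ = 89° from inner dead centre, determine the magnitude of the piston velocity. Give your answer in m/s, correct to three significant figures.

ω = 2π·41/60 = 4.294 rad/s
For an in-line slider-crank, x = r cosθ + √(L² − r² sin²θ), so v = −rω sinθ·[1 + r cosθ/√(L² − r² sin²θ)].
With r = 0.0658 m, L = 0.3232 m, θ = 89°: √(L² − r² sin²θ) = 0.31643 m.
v = −0.0658·4.294·0.99985·[1 + 0.0658·0.01745/0.31643] = -0.2835 m/s.
|v| = 0.2835 m/s.

0.283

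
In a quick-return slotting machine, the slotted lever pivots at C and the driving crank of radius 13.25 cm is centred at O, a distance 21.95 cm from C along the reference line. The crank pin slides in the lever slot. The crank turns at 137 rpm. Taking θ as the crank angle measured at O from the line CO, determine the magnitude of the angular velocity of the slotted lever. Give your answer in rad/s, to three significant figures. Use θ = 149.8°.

7.03

ω = 14.35 rad/s (from 137 rpm).
Crank pin A relative to C: A = (d + r cosθ, r sinθ); lever angle φ = atan2(r sinθ, d + r cosθ).
Differentiating tanφ: φ̇ = rω(d cosθ + r)/(d² + r² + 2dr cosθ).
d² + r² + 2dr cosθ = |CA|² = 0.0154638 m²;  d cosθ + r = -0.057208 m.
|ω_lever| = |0.1325·14.35·-0.057208| / 0.0154638 = 7.0325 rad/s.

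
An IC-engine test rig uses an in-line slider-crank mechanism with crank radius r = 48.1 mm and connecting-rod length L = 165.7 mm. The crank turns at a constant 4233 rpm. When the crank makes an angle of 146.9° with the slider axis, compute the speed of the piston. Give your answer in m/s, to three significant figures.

ω = 2π·4233/60 = 443.3 rad/s
For an in-line slider-crank, x = r cosθ + √(L² − r² sin²θ), so v = −rω sinθ·[1 + r cosθ/√(L² − r² sin²θ)].
With r = 0.0481 m, L = 0.1657 m, θ = 146.9°: √(L² − r² sin²θ) = 0.1636 m.
v = −0.0481·443.3·0.54610·[1 + 0.0481·-0.83772/0.1636] = -8.7761 m/s.
|v| = 8.7761 m/s.

8.78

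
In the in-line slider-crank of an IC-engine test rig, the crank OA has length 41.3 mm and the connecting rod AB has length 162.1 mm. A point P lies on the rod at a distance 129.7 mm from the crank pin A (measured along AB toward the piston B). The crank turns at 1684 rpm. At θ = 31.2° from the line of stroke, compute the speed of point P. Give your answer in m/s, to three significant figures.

4.61

ω = 176.3 rad/s.  Crank-pin speed |V_A| = rω = 7.2832 m/s, perpendicular to OA.
Rod angle: sinφ = −(r/L) sinθ ⇒ φ = -7.584°; ω_rod = −rω cosθ/√(L²−r²sin²θ) = -38.771 rad/s.
V_P = V_A + ω_rod × AP, with AP = 0.1297 m along the rod.
Components: V_Px = −rω sinθ − a·ω_rod·sinφ = -4.4366 m/s;  V_Py = rω cosθ + a·ω_rod·cosφ = +1.2452 m/s.
|V_P| = √(V_Px² + V_Py²) = 4.608 m/s.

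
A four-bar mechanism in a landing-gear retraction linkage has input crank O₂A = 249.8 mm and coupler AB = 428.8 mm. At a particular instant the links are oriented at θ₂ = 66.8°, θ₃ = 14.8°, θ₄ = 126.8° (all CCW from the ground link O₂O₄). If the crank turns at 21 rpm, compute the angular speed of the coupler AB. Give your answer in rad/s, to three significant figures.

ω₂ = 2.199 rad/s (from 21 rpm).
Differentiating the loop-closure r₂e^{iθ₂}+r₃e^{iθ₃}=r₁+r₄e^{iθ₄} gives r₂ω₂e^{iθ₂}+r₃ω₃e^{iθ₃}=r₄ω₄e^{iθ₄}.
Eliminating the other unknown: ω₃ = r₂ω₂ sin(θ₄−θ₂) / [r₃ sin(θ₃−θ₄)].
Numerator sine = +0.86603; denominator sine = -0.92718.
Result = 0.2498·2.199·(+0.86603) / (0.4288·(-0.92718)) = -1.1966 rad/s; magnitude 1.1966 rad/s.

1.20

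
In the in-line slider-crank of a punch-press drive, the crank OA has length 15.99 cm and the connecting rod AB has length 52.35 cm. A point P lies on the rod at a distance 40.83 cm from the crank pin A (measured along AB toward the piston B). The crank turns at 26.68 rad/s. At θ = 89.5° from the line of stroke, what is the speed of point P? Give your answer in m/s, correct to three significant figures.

4.28

ω = 26.68 rad/s.  Crank-pin speed |V_A| = rω = 4.2661 m/s, perpendicular to OA.
Rod angle: sinφ = −(r/L) sinθ ⇒ φ = -17.784°; ω_rod = −rω cosθ/√(L²−r²sin²θ) = -0.074684 rad/s.
V_P = V_A + ω_rod × AP, with AP = 0.4083 m along the rod.
Components: V_Px = −rω sinθ − a·ω_rod·sinφ = -4.2753 m/s;  V_Py = rω cosθ + a·ω_rod·cosφ = +0.0081924 m/s.
|V_P| = √(V_Px² + V_Py²) = 4.2753 m/s.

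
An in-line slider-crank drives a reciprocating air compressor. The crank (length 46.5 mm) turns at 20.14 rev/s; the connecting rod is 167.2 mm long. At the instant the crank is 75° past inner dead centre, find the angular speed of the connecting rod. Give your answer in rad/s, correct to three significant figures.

ω = 126.5 rad/s (converted from 20.14 rev/s).
The rod makes angle φ with the slider axis where L sinφ = r sinθ; differentiating, L cosφ·φ̇ = r ω cosθ.
L cosφ = √(L² − r² sin²θ) = 0.16105 m.
|ω_rod| = r ω |cosθ| / √(L² − r² sin²θ) = 0.0465·126.5·0.25882/0.16105 = 9.4562 rad/s.

9.46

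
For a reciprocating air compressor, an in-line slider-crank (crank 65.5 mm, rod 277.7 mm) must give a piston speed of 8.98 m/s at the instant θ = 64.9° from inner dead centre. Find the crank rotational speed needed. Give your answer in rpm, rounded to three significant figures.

1310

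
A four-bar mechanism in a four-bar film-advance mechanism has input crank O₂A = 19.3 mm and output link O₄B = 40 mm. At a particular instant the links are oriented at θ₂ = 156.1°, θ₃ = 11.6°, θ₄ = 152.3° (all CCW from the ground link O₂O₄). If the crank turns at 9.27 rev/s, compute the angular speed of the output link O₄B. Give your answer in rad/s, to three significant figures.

25.8

ω₂ = 58.25 rad/s (from 9.27 rev/s).
Differentiating the loop-closure r₂e^{iθ₂}+r₃e^{iθ₃}=r₁+r₄e^{iθ₄} gives r₂ω₂e^{iθ₂}+r₃ω₃e^{iθ₃}=r₄ω₄e^{iθ₄}.
Eliminating the other unknown: ω₄ = r₂ω₂ sin(θ₂−θ₃) / [r₄ sin(θ₄−θ₃)].
Numerator sine = +0.58070; denominator sine = +0.63338.
Result = 0.0193·58.25·(+0.58070) / (0.04·(+0.63338)) = +25.766 rad/s; magnitude 25.766 rad/s.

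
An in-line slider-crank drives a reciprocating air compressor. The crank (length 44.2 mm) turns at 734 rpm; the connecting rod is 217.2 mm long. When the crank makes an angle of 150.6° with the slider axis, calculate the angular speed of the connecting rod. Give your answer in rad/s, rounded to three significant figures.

13.7

ω = 76.86 rad/s (converted from 734 rpm).
The rod makes angle φ with the slider axis where L sinφ = r sinθ; differentiating, L cosφ·φ̇ = r ω cosθ.
L cosφ = √(L² − r² sin²θ) = 0.21611 m.
|ω_rod| = r ω |cosθ| / √(L² − r² sin²θ) = 0.0442·76.86·0.87121/0.21611 = 13.696 rad/s.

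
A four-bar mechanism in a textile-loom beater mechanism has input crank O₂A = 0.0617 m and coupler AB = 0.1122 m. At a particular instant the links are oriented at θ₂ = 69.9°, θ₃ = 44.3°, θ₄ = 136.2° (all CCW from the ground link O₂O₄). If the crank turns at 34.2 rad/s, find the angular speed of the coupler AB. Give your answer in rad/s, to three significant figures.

17.2

ω₂ = 34.2 rad/s
Differentiating the loop-closure r₂e^{iθ₂}+r₃e^{iθ₃}=r₁+r₄e^{iθ₄} gives r₂ω₂e^{iθ₂}+r₃ω₃e^{iθ₃}=r₄ω₄e^{iθ₄}.
Eliminating the other unknown: ω₃ = r₂ω₂ sin(θ₄−θ₂) / [r₃ sin(θ₃−θ₄)].
Numerator sine = +0.91566; denominator sine = -0.99945.
Result = 0.0617·34.2·(+0.91566) / (0.1122·(-0.99945)) = -17.23 rad/s; magnitude 17.23 rad/s.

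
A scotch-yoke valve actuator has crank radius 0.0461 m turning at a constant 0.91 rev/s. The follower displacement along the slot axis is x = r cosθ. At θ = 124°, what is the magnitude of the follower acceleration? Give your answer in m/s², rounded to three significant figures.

0.843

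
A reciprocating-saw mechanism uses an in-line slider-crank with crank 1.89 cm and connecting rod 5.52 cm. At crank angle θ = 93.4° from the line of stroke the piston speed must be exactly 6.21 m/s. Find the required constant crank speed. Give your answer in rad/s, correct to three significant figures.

For an in-line slider-crank, |v_piston| = rω|sinθ|·[1 + r cosθ/√(L² − r² sin²θ)].
With r = 0.0189 m, L = 0.0552 m, θ = 93.4°: the bracketed kinematic factor |dx/dθ| = 0.018459 m.
ω = v/|dx/dθ| = 6.21/0.018459 = 336.42 rad/s.

336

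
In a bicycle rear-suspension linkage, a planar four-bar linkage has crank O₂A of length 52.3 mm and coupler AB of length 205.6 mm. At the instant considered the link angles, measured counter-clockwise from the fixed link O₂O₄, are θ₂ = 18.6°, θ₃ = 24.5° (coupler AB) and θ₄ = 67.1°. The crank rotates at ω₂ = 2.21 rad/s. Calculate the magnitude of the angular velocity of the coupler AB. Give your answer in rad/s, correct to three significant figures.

ω₂ = 2.21 rad/s
Differentiating the loop-closure r₂e^{iθ₂}+r₃e^{iθ₃}=r₁+r₄e^{iθ₄} gives r₂ω₂e^{iθ₂}+r₃ω₃e^{iθ₃}=r₄ω₄e^{iθ₄}.
Eliminating the other unknown: ω₃ = r₂ω₂ sin(θ₄−θ₂) / [r₃ sin(θ₃−θ₄)].
Numerator sine = +0.74896; denominator sine = -0.67688.
Result = 0.0523·2.21·(+0.74896) / (0.2056·(-0.67688)) = -0.62204 rad/s; magnitude 0.62204 rad/s.

0.622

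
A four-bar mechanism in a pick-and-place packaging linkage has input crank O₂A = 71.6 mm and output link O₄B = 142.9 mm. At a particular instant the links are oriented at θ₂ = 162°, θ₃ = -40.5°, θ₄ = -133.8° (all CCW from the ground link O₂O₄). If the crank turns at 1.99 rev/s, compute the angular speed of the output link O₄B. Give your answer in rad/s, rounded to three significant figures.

2.40

ω₂ = 12.5 rad/s (from 1.99 rev/s).
Differentiating the loop-closure r₂e^{iθ₂}+r₃e^{iθ₃}=r₁+r₄e^{iθ₄} gives r₂ω₂e^{iθ₂}+r₃ω₃e^{iθ₃}=r₄ω₄e^{iθ₄}.
Eliminating the other unknown: ω₄ = r₂ω₂ sin(θ₂−θ₃) / [r₄ sin(θ₄−θ₃)].
Numerator sine = -0.38268; denominator sine = -0.99834.
Result = 0.0716·12.5·(-0.38268) / (0.1429·(-0.99834)) = +2.4015 rad/s; magnitude 2.4015 rad/s.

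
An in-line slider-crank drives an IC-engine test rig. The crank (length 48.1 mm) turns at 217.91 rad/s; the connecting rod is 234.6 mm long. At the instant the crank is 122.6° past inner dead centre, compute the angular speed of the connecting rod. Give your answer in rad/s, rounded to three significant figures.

24.4

ω = 217.9 rad/s
The rod makes angle φ with the slider axis where L sinφ = r sinθ; differentiating, L cosφ·φ̇ = r ω cosθ.
L cosφ = √(L² − r² sin²θ) = 0.23107 m.
|ω_rod| = r ω |cosθ| / √(L² − r² sin²θ) = 0.0481·217.9·0.53877/0.23107 = 24.439 rad/s.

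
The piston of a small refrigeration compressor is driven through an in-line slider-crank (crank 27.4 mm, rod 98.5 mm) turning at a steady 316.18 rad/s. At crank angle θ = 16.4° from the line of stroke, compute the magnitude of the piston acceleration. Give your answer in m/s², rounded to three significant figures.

3270

ω = 316.2 rad/s
x(θ) = r cosθ + √(L² − r² sin²θ); with ω constant, a = ω²·d²x/dθ².
d²x/dθ² = −r cosθ − r²(cos2θ)/√u − r⁴ sin²2θ/(4u^{3/2}),  u = L² − r² sin²θ = 0.0096424 m².
Substituting r = 0.0274 m, L = 0.0985 m, θ = 16.4°: d²x/dθ² = -0.032755 m.
a = ω²·d²x/dθ² = (316.2)²·(-0.032755) = -3274.6 m/s²;  |a| = 3274.6 m/s².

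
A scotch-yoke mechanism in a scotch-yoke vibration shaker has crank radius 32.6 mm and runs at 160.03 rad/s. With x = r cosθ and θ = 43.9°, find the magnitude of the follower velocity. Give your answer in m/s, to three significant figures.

3.62

ω = 160 rad/s
x = r cosθ ⇒ ẋ = −rω sinθ.
|v| = rω|sinθ| = 0.0326·160·|sin 43.9°| = 3.6175 m/s.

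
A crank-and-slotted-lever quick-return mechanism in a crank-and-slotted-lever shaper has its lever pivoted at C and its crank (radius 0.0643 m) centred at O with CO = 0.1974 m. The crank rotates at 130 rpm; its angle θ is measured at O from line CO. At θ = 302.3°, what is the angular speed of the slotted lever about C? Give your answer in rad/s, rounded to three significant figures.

2.62

ω = 13.61 rad/s (from 130 rpm).
Crank pin A relative to C: A = (d + r cosθ, r sinθ); lever angle φ = atan2(r sinθ, d + r cosθ).
Differentiating tanφ: φ̇ = rω(d cosθ + r)/(d² + r² + 2dr cosθ).
d² + r² + 2dr cosθ = |CA|² = 0.0566661 m²;  d cosθ + r = +0.16978 m.
|ω_lever| = |0.0643·13.61·+0.16978| / 0.0566661 = 2.6227 rad/s.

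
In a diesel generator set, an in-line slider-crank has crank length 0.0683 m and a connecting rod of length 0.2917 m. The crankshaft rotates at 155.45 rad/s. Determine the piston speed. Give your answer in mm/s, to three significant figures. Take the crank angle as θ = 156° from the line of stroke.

3390

ω = 155.4 rad/s
For an in-line slider-crank, x = r cosθ + √(L² − r² sin²θ), so v = −rω sinθ·[1 + r cosθ/√(L² − r² sin²θ)].
With r = 0.0683 m, L = 0.2917 m, θ = 156°: √(L² − r² sin²θ) = 0.29037 m.
v = −0.0683·155.4·0.40674·[1 + 0.0683·-0.91355/0.29037] = -3.3905 m/s.
|v| = 3.3905 m/s = 3390.5 mm/s.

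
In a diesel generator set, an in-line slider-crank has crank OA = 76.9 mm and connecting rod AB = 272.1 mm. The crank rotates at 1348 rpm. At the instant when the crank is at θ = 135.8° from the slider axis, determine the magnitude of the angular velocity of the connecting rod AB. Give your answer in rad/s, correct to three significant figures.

ω = 141.2 rad/s (converted from 1348 rpm).
The rod makes angle φ with the slider axis where L sinφ = r sinθ; differentiating, L cosφ·φ̇ = r ω cosθ.
L cosφ = √(L² − r² sin²θ) = 0.26677 m.
|ω_rod| = r ω |cosθ| / √(L² − r² sin²θ) = 0.0769·141.2·0.71691/0.26677 = 29.173 rad/s.

29.2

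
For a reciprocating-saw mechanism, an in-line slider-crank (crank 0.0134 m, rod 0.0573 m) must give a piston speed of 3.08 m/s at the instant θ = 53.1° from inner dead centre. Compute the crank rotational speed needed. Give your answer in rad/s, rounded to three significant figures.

251

For an in-line slider-crank, |v_piston| = rω|sinθ|·[1 + r cosθ/√(L² − r² sin²θ)].
With r = 0.0134 m, L = 0.0573 m, θ = 53.1°: the bracketed kinematic factor |dx/dθ| = 0.012247 m.
ω = v/|dx/dθ| = 3.08/0.012247 = 251.48 rad/s.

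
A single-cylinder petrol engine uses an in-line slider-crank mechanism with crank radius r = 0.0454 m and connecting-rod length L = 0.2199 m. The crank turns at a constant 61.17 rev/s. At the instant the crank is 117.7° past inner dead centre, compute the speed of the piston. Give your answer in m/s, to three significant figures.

13.9

ω = 2π·61.2 = 384.3 rad/s
For an in-line slider-crank, x = r cosθ + √(L² − r² sin²θ), so v = −rω sinθ·[1 + r cosθ/√(L² − r² sin²θ)].
With r = 0.0454 m, L = 0.2199 m, θ = 117.7°: √(L² − r² sin²θ) = 0.21619 m.
v = −0.0454·384.3·0.88539·[1 + 0.0454·-0.46484/0.21619] = -13.941 m/s.
|v| = 13.941 m/s.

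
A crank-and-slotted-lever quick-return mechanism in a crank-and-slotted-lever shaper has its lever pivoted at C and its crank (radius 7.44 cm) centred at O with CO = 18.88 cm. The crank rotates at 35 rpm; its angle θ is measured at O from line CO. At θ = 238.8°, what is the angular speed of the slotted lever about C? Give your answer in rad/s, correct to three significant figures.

0.240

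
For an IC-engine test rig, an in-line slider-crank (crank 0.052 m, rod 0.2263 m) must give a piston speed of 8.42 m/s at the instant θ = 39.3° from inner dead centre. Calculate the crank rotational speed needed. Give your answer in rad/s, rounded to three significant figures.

217

For an in-line slider-crank, |v_piston| = rω|sinθ|·[1 + r cosθ/√(L² − r² sin²θ)].
With r = 0.052 m, L = 0.2263 m, θ = 39.3°: the bracketed kinematic factor |dx/dθ| = 0.038855 m.
ω = v/|dx/dθ| = 8.42/0.038855 = 216.7 rad/s.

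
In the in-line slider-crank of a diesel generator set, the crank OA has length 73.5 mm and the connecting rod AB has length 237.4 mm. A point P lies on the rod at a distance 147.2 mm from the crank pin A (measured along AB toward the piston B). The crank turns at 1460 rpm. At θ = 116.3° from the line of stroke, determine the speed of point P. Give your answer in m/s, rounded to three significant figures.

ω = 152.9 rad/s.  Crank-pin speed |V_A| = rω = 11.237 m/s, perpendicular to OA.
Rod angle: sinφ = −(r/L) sinθ ⇒ φ = -16.114°; ω_rod = −rω cosθ/√(L²−r²sin²θ) = +21.831 rad/s.
V_P = V_A + ω_rod × AP, with AP = 0.1472 m along the rod.
Components: V_Px = −rω sinθ − a·ω_rod·sinφ = -9.1823 m/s;  V_Py = rω cosθ + a·ω_rod·cosφ = -1.8918 m/s.
|V_P| = √(V_Px² + V_Py²) = 9.3752 m/s.

9.38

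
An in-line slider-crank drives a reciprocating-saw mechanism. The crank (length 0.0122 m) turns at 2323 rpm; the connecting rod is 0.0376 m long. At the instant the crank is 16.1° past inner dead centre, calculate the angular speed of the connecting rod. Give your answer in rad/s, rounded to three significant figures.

76.1

ω = 243.3 rad/s (converted from 2323 rpm).
The rod makes angle φ with the slider axis where L sinφ = r sinθ; differentiating, L cosφ·φ̇ = r ω cosθ.
L cosφ = √(L² − r² sin²θ) = 0.037447 m.
|ω_rod| = r ω |cosθ| / √(L² − r² sin²θ) = 0.0122·243.3·0.96078/0.037447 = 76.145 rad/s.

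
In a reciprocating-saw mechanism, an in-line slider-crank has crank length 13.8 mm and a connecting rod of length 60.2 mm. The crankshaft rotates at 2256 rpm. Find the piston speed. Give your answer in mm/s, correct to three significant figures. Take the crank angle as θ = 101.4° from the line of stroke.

ω = 2π·2256/60 = 236.2 rad/s
For an in-line slider-crank, x = r cosθ + √(L² − r² sin²θ), so v = −rω sinθ·[1 + r cosθ/√(L² − r² sin²θ)].
With r = 0.0138 m, L = 0.0602 m, θ = 101.4°: √(L² − r² sin²θ) = 0.05866 m.
v = −0.0138·236.2·0.98027·[1 + 0.0138·-0.19766/0.05866] = -3.0473 m/s.
|v| = 3.0473 m/s = 3047.3 mm/s.

3050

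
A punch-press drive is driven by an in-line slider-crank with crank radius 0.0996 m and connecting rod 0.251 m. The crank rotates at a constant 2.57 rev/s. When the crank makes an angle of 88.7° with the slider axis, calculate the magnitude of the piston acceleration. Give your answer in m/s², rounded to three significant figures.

10.6

ω = 2π·2.57 = 16.15 rad/s
x(θ) = r cosθ + √(L² − r² sin²θ); with ω constant, a = ω²·d²x/dθ².
d²x/dθ² = −r cosθ − r²(cos2θ)/√u − r⁴ sin²2θ/(4u^{3/2}),  u = L² − r² sin²θ = 0.0530859 m².
Substituting r = 0.0996 m, L = 0.251 m, θ = 88.7°: d²x/dθ² = +0.040747 m.
a = ω²·d²x/dθ² = (16.15)²·(+0.040747) = +10.625 m/s²;  |a| = 10.625 m/s².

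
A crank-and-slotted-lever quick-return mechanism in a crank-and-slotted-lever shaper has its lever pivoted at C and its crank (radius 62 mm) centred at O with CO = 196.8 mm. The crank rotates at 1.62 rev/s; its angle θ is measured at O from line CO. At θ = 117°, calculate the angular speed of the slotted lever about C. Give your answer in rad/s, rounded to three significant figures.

ω = 10.18 rad/s (from 1.62 rev/s).
Crank pin A relative to C: A = (d + r cosθ, r sinθ); lever angle φ = atan2(r sinθ, d + r cosθ).
Differentiating tanφ: φ̇ = rω(d cosθ + r)/(d² + r² + 2dr cosθ).
d² + r² + 2dr cosθ = |CA|² = 0.0314954 m²;  d cosθ + r = -0.027345 m.
|ω_lever| = |0.062·10.18·-0.027345| / 0.0314954 = 0.54793 rad/s.

0.548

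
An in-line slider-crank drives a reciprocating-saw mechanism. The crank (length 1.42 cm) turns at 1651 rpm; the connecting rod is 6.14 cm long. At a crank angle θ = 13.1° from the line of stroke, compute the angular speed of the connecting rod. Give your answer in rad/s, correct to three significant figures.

ω = 172.9 rad/s (converted from 1651 rpm).
The rod makes angle φ with the slider axis where L sinφ = r sinθ; differentiating, L cosφ·φ̇ = r ω cosθ.
L cosφ = √(L² − r² sin²θ) = 0.061316 m.
|ω_rod| = r ω |cosθ| / √(L² − r² sin²θ) = 0.0142·172.9·0.97398/0.061316 = 38.998 rad/s.

39.0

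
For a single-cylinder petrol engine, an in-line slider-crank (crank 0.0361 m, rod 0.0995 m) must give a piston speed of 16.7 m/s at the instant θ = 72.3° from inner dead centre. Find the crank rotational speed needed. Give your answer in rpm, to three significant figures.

4150

For an in-line slider-crank, |v_piston| = rω|sinθ|·[1 + r cosθ/√(L² − r² sin²θ)].
With r = 0.0361 m, L = 0.0995 m, θ = 72.3°: the bracketed kinematic factor |dx/dθ| = 0.038434 m.
ω = v/|dx/dθ| = 16.7/0.038434 = 434.51 rad/s.
N = 60ω/(2π) = 4149.3 rpm.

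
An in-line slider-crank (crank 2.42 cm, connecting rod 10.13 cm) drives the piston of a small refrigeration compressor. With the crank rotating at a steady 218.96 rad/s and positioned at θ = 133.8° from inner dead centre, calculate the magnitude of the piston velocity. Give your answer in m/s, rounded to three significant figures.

3.18

ω = 219 rad/s
For an in-line slider-crank, x = r cosθ + √(L² − r² sin²θ), so v = −rω sinθ·[1 + r cosθ/√(L² − r² sin²θ)].
With r = 0.0242 m, L = 0.1013 m, θ = 133.8°: √(L² − r² sin²θ) = 0.099783 m.
v = −0.0242·219·0.72176·[1 + 0.0242·-0.69214/0.099783] = -3.1825 m/s.
|v| = 3.1825 m/s.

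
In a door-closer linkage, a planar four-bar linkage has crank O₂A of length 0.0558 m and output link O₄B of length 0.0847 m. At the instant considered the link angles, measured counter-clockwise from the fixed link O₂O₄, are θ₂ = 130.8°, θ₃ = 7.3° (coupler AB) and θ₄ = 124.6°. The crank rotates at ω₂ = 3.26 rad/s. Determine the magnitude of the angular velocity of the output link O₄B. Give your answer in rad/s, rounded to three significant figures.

2.02

ω₂ = 3.26 rad/s
Differentiating the loop-closure r₂e^{iθ₂}+r₃e^{iθ₃}=r₁+r₄e^{iθ₄} gives r₂ω₂e^{iθ₂}+r₃ω₃e^{iθ₃}=r₄ω₄e^{iθ₄}.
Eliminating the other unknown: ω₄ = r₂ω₂ sin(θ₂−θ₃) / [r₄ sin(θ₄−θ₃)].
Numerator sine = +0.83389; denominator sine = +0.88862.
Result = 0.0558·3.26·(+0.83389) / (0.0847·(+0.88862)) = +2.0154 rad/s; magnitude 2.0154 rad/s.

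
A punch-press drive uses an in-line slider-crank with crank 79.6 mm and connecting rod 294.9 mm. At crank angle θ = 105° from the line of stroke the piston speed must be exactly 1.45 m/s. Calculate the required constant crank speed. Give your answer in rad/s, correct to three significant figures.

For an in-line slider-crank, |v_piston| = rω|sinθ|·[1 + r cosθ/√(L² − r² sin²θ)].
With r = 0.0796 m, L = 0.2949 m, θ = 105°: the bracketed kinematic factor |dx/dθ| = 0.071324 m.
ω = v/|dx/dθ| = 1.45/0.071324 = 20.33 rad/s.

20.3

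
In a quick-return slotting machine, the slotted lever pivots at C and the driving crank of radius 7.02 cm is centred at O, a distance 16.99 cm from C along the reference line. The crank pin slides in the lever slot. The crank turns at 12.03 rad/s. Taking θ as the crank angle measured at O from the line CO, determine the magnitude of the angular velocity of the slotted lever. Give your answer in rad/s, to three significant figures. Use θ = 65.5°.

2.72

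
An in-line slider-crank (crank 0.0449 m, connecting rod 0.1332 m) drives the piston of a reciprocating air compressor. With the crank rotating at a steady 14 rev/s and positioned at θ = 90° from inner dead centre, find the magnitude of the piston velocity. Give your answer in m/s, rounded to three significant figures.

3.95

ω = 2π·14 = 87.96 rad/s
For an in-line slider-crank, x = r cosθ + √(L² − r² sin²θ), so v = −rω sinθ·[1 + r cosθ/√(L² − r² sin²θ)].
With r = 0.0449 m, L = 0.1332 m, θ = 90°: √(L² − r² sin²θ) = 0.1254 m.
v = −0.0449·87.96·1.00000·[1 + 0.0449·0.00000/0.1254] = -3.9496 m/s.
|v| = 3.9496 m/s.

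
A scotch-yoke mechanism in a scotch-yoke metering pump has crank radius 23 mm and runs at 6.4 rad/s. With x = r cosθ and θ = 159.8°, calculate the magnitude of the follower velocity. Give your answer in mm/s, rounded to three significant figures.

ω = 6.4 rad/s
x = r cosθ ⇒ ẋ = −rω sinθ.
|v| = rω|sinθ| = 0.023·6.4·|sin 159.8°| = 0.050828 m/s = 50.828 mm/s.

50.8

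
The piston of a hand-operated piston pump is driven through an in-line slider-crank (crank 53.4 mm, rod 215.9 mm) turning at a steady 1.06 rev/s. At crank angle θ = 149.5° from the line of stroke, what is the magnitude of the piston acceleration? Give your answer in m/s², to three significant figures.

ω = 2π·1.06 = 6.66 rad/s
x(θ) = r cosθ + √(L² − r² sin²θ); with ω constant, a = ω²·d²x/dθ².
d²x/dθ² = −r cosθ − r²(cos2θ)/√u − r⁴ sin²2θ/(4u^{3/2}),  u = L² − r² sin²θ = 0.0458783 m².
Substituting r = 0.0534 m, L = 0.2159 m, θ = 149.5°: d²x/dθ² = +0.039398 m.
a = ω²·d²x/dθ² = (6.66)²·(+0.039398) = +1.7476 m/s²;  |a| = 1.7476 m/s².

1.75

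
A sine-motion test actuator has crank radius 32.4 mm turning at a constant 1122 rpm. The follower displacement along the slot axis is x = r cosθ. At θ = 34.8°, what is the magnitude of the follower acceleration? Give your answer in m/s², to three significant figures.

ω = 117.5 rad/s (from 1122 rpm).
x = r cosθ ⇒ ẍ = −rω² cosθ (ω constant).
|a| = rω²|cosθ| = 0.0324·(117.5)²·|cos 34.8°| = 367.29 m/s².

367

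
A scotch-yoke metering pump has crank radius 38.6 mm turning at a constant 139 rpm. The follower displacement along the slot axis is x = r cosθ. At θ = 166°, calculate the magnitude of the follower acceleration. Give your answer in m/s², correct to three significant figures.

ω = 14.56 rad/s (from 139 rpm).
x = r cosθ ⇒ ẍ = −rω² cosθ (ω constant).
|a| = rω²|cosθ| = 0.0386·(14.56)²·|cos 166°| = 7.9356 m/s².

7.94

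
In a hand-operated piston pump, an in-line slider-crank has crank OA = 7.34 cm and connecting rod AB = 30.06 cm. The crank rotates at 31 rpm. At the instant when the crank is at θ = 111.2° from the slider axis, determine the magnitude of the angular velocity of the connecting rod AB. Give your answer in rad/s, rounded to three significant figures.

0.294

ω = 3.246 rad/s (converted from 31 rpm).
The rod makes angle φ with the slider axis where L sinφ = r sinθ; differentiating, L cosφ·φ̇ = r ω cosθ.
L cosφ = √(L² − r² sin²θ) = 0.29271 m.
|ω_rod| = r ω |cosθ| / √(L² − r² sin²θ) = 0.0734·3.246·0.36162/0.29271 = 0.29438 rad/s.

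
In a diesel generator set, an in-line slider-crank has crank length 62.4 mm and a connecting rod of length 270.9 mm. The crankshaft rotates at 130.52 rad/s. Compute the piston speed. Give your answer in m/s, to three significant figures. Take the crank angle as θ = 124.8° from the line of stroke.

ω = 130.5 rad/s
For an in-line slider-crank, x = r cosθ + √(L² − r² sin²θ), so v = −rω sinθ·[1 + r cosθ/√(L² − r² sin²θ)].
With r = 0.0624 m, L = 0.2709 m, θ = 124.8°: √(L² − r² sin²θ) = 0.26601 m.
v = −0.0624·130.5·0.82115·[1 + 0.0624·-0.57071/0.26601] = -5.7925 m/s.
|v| = 5.7925 m/s.

5.79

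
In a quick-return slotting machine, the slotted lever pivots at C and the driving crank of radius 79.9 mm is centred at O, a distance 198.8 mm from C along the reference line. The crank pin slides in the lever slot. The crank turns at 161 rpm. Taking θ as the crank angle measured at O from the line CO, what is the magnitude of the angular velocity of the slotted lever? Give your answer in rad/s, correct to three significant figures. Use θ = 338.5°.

4.73

ω = 16.86 rad/s (from 161 rpm).
Crank pin A relative to C: A = (d + r cosθ, r sinθ); lever angle φ = atan2(r sinθ, d + r cosθ).
Differentiating tanφ: φ̇ = rω(d cosθ + r)/(d² + r² + 2dr cosθ).
d² + r² + 2dr cosθ = |CA|² = 0.0754632 m²;  d cosθ + r = +0.26487 m.
|ω_lever| = |0.0799·16.86·+0.26487| / 0.0754632 = 4.7282 rad/s.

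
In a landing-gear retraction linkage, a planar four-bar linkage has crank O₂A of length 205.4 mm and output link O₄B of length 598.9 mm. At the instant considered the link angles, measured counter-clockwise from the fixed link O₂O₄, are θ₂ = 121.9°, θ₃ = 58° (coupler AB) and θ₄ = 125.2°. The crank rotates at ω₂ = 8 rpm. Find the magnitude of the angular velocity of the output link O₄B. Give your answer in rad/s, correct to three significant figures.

0.280

ω₂ = 0.8378 rad/s (from 8 rpm).
Differentiating the loop-closure r₂e^{iθ₂}+r₃e^{iθ₃}=r₁+r₄e^{iθ₄} gives r₂ω₂e^{iθ₂}+r₃ω₃e^{iθ₃}=r₄ω₄e^{iθ₄}.
Eliminating the other unknown: ω₄ = r₂ω₂ sin(θ₂−θ₃) / [r₄ sin(θ₄−θ₃)].
Numerator sine = +0.89803; denominator sine = +0.92186.
Result = 0.2054·0.8378·(+0.89803) / (0.5989·(+0.92186)) = +0.27989 rad/s; magnitude 0.27989 rad/s.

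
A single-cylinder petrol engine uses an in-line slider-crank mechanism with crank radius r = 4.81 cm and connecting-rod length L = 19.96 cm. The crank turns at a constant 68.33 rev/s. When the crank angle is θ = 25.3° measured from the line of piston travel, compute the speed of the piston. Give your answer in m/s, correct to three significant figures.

10.8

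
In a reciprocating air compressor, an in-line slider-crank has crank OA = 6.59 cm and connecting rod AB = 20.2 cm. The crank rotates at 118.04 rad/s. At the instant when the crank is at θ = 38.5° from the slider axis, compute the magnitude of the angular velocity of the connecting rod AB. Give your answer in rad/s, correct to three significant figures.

ω = 118 rad/s
The rod makes angle φ with the slider axis where L sinφ = r sinθ; differentiating, L cosφ·φ̇ = r ω cosθ.
L cosφ = √(L² − r² sin²θ) = 0.19779 m.
|ω_rod| = r ω |cosθ| / √(L² − r² sin²θ) = 0.0659·118·0.78261/0.19779 = 30.779 rad/s.

30.8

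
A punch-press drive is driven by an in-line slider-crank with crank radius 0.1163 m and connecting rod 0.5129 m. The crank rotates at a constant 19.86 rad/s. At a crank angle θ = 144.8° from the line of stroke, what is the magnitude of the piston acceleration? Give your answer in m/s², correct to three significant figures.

ω = 19.86 rad/s
x(θ) = r cosθ + √(L² − r² sin²θ); with ω constant, a = ω²·d²x/dθ².
d²x/dθ² = −r cosθ − r²(cos2θ)/√u − r⁴ sin²2θ/(4u^{3/2}),  u = L² − r² sin²θ = 0.258572 m².
Substituting r = 0.1163 m, L = 0.5129 m, θ = 144.8°: d²x/dθ² = +0.085803 m.
a = ω²·d²x/dθ² = (19.86)²·(+0.085803) = +33.842 m/s²;  |a| = 33.842 m/s².

33.8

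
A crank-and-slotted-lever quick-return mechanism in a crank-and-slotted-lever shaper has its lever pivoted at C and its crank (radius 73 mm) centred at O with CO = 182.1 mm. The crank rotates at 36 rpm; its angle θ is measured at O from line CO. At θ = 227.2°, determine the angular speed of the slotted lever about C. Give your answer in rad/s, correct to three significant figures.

0.683

ω = 3.77 rad/s (from 36 rpm).
Crank pin A relative to C: A = (d + r cosθ, r sinθ); lever angle φ = atan2(r sinθ, d + r cosθ).
Differentiating tanφ: φ̇ = rω(d cosθ + r)/(d² + r² + 2dr cosθ).
d² + r² + 2dr cosθ = |CA|² = 0.0204254 m²;  d cosθ + r = -0.050726 m.
|ω_lever| = |0.073·3.77·-0.050726| / 0.0204254 = 0.68347 rad/s.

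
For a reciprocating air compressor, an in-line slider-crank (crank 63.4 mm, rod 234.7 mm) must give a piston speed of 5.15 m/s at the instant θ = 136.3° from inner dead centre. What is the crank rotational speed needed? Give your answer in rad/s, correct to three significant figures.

147

For an in-line slider-crank, |v_piston| = rω|sinθ|·[1 + r cosθ/√(L² − r² sin²θ)].
With r = 0.0634 m, L = 0.2347 m, θ = 136.3°: the bracketed kinematic factor |dx/dθ| = 0.035095 m.
ω = v/|dx/dθ| = 5.15/0.035095 = 146.75 rad/s.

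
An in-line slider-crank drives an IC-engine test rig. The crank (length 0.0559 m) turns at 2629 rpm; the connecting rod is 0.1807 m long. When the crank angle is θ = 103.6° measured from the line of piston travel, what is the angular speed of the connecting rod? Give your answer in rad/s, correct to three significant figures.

ω = 275.3 rad/s (converted from 2629 rpm).
The rod makes angle φ with the slider axis where L sinφ = r sinθ; differentiating, L cosφ·φ̇ = r ω cosθ.
L cosφ = √(L² − r² sin²θ) = 0.17234 m.
|ω_rod| = r ω |cosθ| / √(L² − r² sin²θ) = 0.0559·275.3·0.23514/0.17234 = 20.998 rad/s.

21.0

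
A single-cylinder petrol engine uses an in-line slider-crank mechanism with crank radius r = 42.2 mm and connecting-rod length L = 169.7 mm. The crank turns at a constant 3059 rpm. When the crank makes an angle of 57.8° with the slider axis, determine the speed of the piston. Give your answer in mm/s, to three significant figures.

13000

ω = 2π·3059/60 = 320.3 rad/s
For an in-line slider-crank, x = r cosθ + √(L² − r² sin²θ), so v = −rω sinθ·[1 + r cosθ/√(L² − r² sin²θ)].
With r = 0.0422 m, L = 0.1697 m, θ = 57.8°: √(L² − r² sin²θ) = 0.1659 m.
v = −0.0422·320.3·0.84619·[1 + 0.0422·0.53288/0.1659] = -12.99 m/s.
|v| = 12.99 m/s = 12990 mm/s.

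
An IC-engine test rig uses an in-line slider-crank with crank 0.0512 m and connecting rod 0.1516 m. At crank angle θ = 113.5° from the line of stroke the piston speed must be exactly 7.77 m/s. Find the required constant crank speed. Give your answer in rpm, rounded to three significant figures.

1840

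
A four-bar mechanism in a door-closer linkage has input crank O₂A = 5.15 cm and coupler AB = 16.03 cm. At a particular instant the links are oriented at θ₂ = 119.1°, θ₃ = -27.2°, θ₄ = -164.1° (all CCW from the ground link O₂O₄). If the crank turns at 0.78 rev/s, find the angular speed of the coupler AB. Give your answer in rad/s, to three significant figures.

2.24

ω₂ = 4.901 rad/s (from 0.78 rev/s).
Differentiating the loop-closure r₂e^{iθ₂}+r₃e^{iθ₃}=r₁+r₄e^{iθ₄} gives r₂ω₂e^{iθ₂}+r₃ω₃e^{iθ₃}=r₄ω₄e^{iθ₄}.
Eliminating the other unknown: ω₃ = r₂ω₂ sin(θ₄−θ₂) / [r₃ sin(θ₃−θ₄)].
Numerator sine = +0.97358; denominator sine = +0.68327.
Result = 0.0515·4.901·(+0.97358) / (0.1603·(+0.68327)) = +2.2435 rad/s; magnitude 2.2435 rad/s.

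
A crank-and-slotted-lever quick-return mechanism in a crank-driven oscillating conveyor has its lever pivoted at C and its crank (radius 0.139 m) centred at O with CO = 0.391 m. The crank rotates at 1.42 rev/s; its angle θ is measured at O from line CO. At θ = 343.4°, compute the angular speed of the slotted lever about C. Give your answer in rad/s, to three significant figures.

ω = 8.922 rad/s (from 1.42 rev/s).
Crank pin A relative to C: A = (d + r cosθ, r sinθ); lever angle φ = atan2(r sinθ, d + r cosθ).
Differentiating tanφ: φ̇ = rω(d cosθ + r)/(d² + r² + 2dr cosθ).
d² + r² + 2dr cosθ = |CA|² = 0.27637 m²;  d cosθ + r = +0.5137 m.
|ω_lever| = |0.139·8.922·+0.5137| / 0.27637 = 2.3052 rad/s.

2.31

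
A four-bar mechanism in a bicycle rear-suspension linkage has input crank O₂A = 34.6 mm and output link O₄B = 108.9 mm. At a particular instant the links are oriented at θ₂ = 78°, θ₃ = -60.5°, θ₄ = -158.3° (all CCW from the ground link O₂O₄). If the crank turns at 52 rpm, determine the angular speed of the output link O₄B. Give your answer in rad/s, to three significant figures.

1.16

ω₂ = 5.445 rad/s (from 52 rpm).
Differentiating the loop-closure r₂e^{iθ₂}+r₃e^{iθ₃}=r₁+r₄e^{iθ₄} gives r₂ω₂e^{iθ₂}+r₃ω₃e^{iθ₃}=r₄ω₄e^{iθ₄}.
Eliminating the other unknown: ω₄ = r₂ω₂ sin(θ₂−θ₃) / [r₄ sin(θ₄−θ₃)].
Numerator sine = +0.66262; denominator sine = -0.99075.
Result = 0.0346·5.445·(+0.66262) / (0.1089·(-0.99075)) = -1.1571 rad/s; magnitude 1.1571 rad/s.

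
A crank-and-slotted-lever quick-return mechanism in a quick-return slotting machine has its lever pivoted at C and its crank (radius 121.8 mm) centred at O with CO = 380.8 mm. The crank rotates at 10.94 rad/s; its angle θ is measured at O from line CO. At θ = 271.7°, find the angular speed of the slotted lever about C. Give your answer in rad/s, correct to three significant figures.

1.09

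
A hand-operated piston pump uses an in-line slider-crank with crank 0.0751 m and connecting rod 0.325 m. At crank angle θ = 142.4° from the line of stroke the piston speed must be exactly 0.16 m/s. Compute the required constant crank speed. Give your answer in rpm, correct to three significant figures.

40.9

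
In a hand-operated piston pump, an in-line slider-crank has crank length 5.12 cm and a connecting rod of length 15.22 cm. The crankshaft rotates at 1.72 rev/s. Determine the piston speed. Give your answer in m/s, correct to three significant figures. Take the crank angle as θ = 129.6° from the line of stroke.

0.332

ω = 2π·1.72 = 10.81 rad/s
For an in-line slider-crank, x = r cosθ + √(L² − r² sin²θ), so v = −rω sinθ·[1 + r cosθ/√(L² − r² sin²θ)].
With r = 0.0512 m, L = 0.1522 m, θ = 129.6°: √(L² − r² sin²θ) = 0.147 m.
v = −0.0512·10.81·0.77051·[1 + 0.0512·-0.63742/0.147] = -0.33169 m/s.
|v| = 0.33169 m/s.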